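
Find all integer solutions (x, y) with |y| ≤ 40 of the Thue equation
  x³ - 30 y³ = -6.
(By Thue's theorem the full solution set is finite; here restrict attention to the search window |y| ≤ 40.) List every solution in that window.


The equation is x³ - 30y³ = -6. For fixed y, x³ = 30·y³ − 6, so a solution requires the RHS to be a perfect cube.
Strategy: iterate y from -40 to 40, compute RHS = 30·y³ − 6, and check whether it is a (positive or negative) perfect cube.
Check small values of y:
  y = 0: RHS = -6 is not a perfect cube.
  y = 1: RHS = 24 is not a perfect cube.
  y = -1: RHS = -36 is not a perfect cube.
  y = 2: RHS = 234 is not a perfect cube.
  y = -2: RHS = -246 is not a perfect cube.
  y = 3: RHS = 804 is not a perfect cube.
  y = -3: RHS = -816 is not a perfect cube.
Continuing the search up to |y| = 40 finds no solutions either.
No (x, y) in the scanned range satisfies the equation.

No integer solutions with |y| ≤ 40.


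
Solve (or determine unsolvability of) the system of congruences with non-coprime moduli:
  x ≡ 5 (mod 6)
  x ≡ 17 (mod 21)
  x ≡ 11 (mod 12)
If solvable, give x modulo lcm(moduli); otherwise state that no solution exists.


Moduli 6, 21, 12 are not pairwise coprime, so CRT works modulo lcm(m_i) when all pairwise compatibility conditions hold.
Pairwise compatibility: gcd(m_i, m_j) must divide a_i - a_j for every pair.
Merge one congruence at a time:
  Start: x ≡ 5 (mod 6).
  Combine with x ≡ 17 (mod 21): gcd(6, 21) = 3; 17 - 5 = 12, which IS divisible by 3, so compatible.
    Write x = 5 + 6·t and substitute into x ≡ 17 (mod 21): 6·t ≡ 17 − 5 = 12 (mod 21).
    Divide the congruence (and modulus) by g = 3: 2·t ≡ 4 (mod 7).
    The inverse of 2 mod 7 is 4 (since 2·4 = 8 = 1·7 + 1), so t ≡ 4·4 = 16 ≡ 2 (mod 7).
    Then x = 5 + 6·2 = 17, valid modulo lcm(6, 21) = 42: x ≡ 17 (mod 42).
  Combine with x ≡ 11 (mod 12): gcd(42, 12) = 6; 11 - 17 = -6, which IS divisible by 6, so compatible.
    Write x = 17 + 42·t and substitute into x ≡ 11 (mod 12): 42·t ≡ 11 − 17 = -6 (mod 12).
    Divide the congruence (and modulus) by g = 6: 7·t ≡ -1 (mod 2).
    Reduce coefficients mod 2: 1·t ≡ 1 (mod 2).
    So t ≡ 1 (mod 2).
    Then x = 17 + 42·1 = 59, valid modulo lcm(42, 12) = 84: x ≡ 59 (mod 84).
Verify: 59 mod 6 = 5, 59 mod 21 = 17, 59 mod 12 = 11.

x ≡ 59 (mod 84).


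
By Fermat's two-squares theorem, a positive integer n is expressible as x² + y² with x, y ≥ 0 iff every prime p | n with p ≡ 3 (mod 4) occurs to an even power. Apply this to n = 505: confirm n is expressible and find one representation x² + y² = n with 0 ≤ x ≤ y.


Step 1: Factor n = 505 = 5 · 101.
Step 2: Check the mod-4 condition on each prime factor: 5 ≡ 1 (mod 4), exponent 1; 101 ≡ 1 (mod 4), exponent 1.
All primes ≡ 3 (mod 4) appear to even exponent (or don't appear), so by the two-squares theorem n IS expressible as a sum of two squares.
Step 3: Build a representation. Here n = 5 · 101 is a product of primes ≡ 1 (mod 4). Each prime p ≡ 1 (mod 4) is itself a sum of two squares; find a² by testing p − a² for a perfect square:
  5: 5 − 1² = 4 = 2² ⇒ 5 = 1² + 2².
  101: 101 − 1² = 100 = 10² ⇒ 101 = 1² + 10².
  Combine using the Brahmagupta–Fibonacci identity (a² + b²)(c² + d²) = (ac − bd)² + (ad + bc)² = (ac + bd)² + (ad − bc)²:
  5 · 101 = 505: from (1² + 2²)(1² + 10²), take (1·1 − 2·10, 1·10 + 2·1) = (1 − 20, 10 + 2) = (-19, 12); dropping signs (only squares matter) gives (19, 12); check 19² + 12² = 361 + 144 = 505 ✓.
Step 4: Order so x ≤ y and verify: 12² + 19² = 144 + 361 = 505 = n. ✓

n = 505 = 12² + 19² (one valid representation with x ≤ y).


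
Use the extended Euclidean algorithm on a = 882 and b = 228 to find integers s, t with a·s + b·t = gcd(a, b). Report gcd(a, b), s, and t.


Euclidean algorithm on (882, 228) — divide until remainder is 0:
  882 = 3 · 228 + 198
  228 = 1 · 198 + 30
  198 = 6 · 30 + 18
  30 = 1 · 18 + 12
  18 = 1 · 12 + 6
  12 = 2 · 6 + 0
gcd(882, 228) = 6.
Track Bezout coefficients alongside the remainders: start with r₀ = 882 = a·1 + b·0 (s = 1, t = 0) and r₁ = 228 = a·0 + b·1 (s = 0, t = 1); each new remainder r_{k+1} = r_{k-1} − q_k·r_k inherits s_{k+1} = s_{k-1} − q_k·s_k, t_{k+1} = t_{k-1} − q_k·t_k, so r_k = a·s_k + b·t_k at every step:
  q = 3: r = 198, s = 1 − 3·0 = 1, t = 0 − 3·1 = -3  (check: 882·1 + 228·(-3) = 198)
  q = 1: r = 30, s = 0 − 1·1 = -1, t = 1 − 1·(-3) = 4  (check: 882·(-1) + 228·4 = 30)
  q = 6: r = 18, s = 1 − 6·(-1) = 7, t = -3 − 6·4 = -27  (check: 882·7 + 228·(-27) = 18)
  q = 1: r = 12, s = -1 − 1·7 = -8, t = 4 − 1·(-27) = 31  (check: 882·(-8) + 228·31 = 12)
  q = 1: r = 6, s = 7 − 1·(-8) = 15, t = -27 − 1·31 = -58  (check: 882·15 + 228·(-58) = 6)
The row with r = 6 (the gcd) gives the Bezout coefficients s = 15, t = -58.
Result: 882 · (15) + 228 · (-58) = 6.

gcd(882, 228) = 6; s = 15, t = -58 (check: 882·15 + 228·(-58) = 6).


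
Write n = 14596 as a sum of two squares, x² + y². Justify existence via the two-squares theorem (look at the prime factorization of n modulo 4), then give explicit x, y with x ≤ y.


Step 1: Factor n = 14596 = 2^2 · 41 · 89.
Step 2: Check the mod-4 condition on each prime factor: 2 = 2 (special); 41 ≡ 1 (mod 4), exponent 1; 89 ≡ 1 (mod 4), exponent 1.
All primes ≡ 3 (mod 4) appear to even exponent (or don't appear), so by the two-squares theorem n IS expressible as a sum of two squares.
Step 3: Build a representation. Group n = k² · m with k = 2 and m = 41 · 89 = 3649 (a product of primes ≡ 1 (mod 4)); a representation of m scales to one of n via (k·x)² + (k·y)² = k²(x² + y²). Each prime p ≡ 1 (mod 4) is itself a sum of two squares; find a² by testing p − a² for a perfect square:
  41: 41 − 1² = 40, 41 − 2² = 37, 41 − 3² = 32, 41 − 4² = 25 = 5² ⇒ 41 = 4² + 5².
  89: 89 − 1² = 88, 89 − 2² = 85, 89 − 3² = 80, 89 − 4² = 73, 89 − 5² = 64 = 8² ⇒ 89 = 5² + 8².
  Combine using the Brahmagupta–Fibonacci identity (a² + b²)(c² + d²) = (ac − bd)² + (ad + bc)² = (ac + bd)² + (ad − bc)²:
  41 · 89 = 3649: from (4² + 5²)(5² + 8²), take (4·5 − 5·8, 4·8 + 5·5) = (20 − 40, 32 + 25) = (-20, 57); dropping signs (only squares matter) gives (20, 57); check 20² + 57² = 400 + 3249 = 3649 ✓.
  Scale by k = 2: (2·20, 2·57) = (40, 114).
Step 4: Order so x ≤ y and verify: 40² + 114² = 1600 + 12996 = 14596 = n. ✓

n = 14596 = 40² + 114² (one valid representation with x ≤ y).


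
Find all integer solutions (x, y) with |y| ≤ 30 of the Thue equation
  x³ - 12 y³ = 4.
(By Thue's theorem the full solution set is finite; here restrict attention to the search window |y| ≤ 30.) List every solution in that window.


The equation is x³ - 12y³ = 4. For fixed y, x³ = 12·y³ + 4, so a solution requires the RHS to be a perfect cube.
Strategy: iterate y from -30 to 30, compute RHS = 12·y³ + 4, and check whether it is a (positive or negative) perfect cube.
Check small values of y:
  y = 0: RHS = 4 is not a perfect cube.
  y = 1: RHS = 16 is not a perfect cube.
  y = -1: RHS = -8 = (-2)³ ⇒ x = -2 works.
  y = 2: RHS = 100 is not a perfect cube.
  y = -2: RHS = -92 is not a perfect cube.
  y = 3: RHS = 328 is not a perfect cube.
  y = -3: RHS = -320 is not a perfect cube.
Continuing the search up to |y| = 30 finds no further solutions beyond those listed.
Collected solutions: (-2, -1).

Solutions (with |y| ≤ 30): (-2, -1).


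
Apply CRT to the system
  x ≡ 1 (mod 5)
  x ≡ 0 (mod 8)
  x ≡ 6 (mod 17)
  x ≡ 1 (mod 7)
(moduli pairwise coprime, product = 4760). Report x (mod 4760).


Product of moduli M = 5 · 8 · 17 · 7 = 4760.
Merge one congruence at a time:
  Start: x ≡ 1 (mod 5).
  Combine with x ≡ 0 (mod 8); new modulus lcm = 40.
    Write x = 1 + 5·t and substitute into x ≡ 0 (mod 8): 5·t ≡ 0 − 1 = -1 (mod 8).
    Reduce coefficients mod 8: 5·t ≡ 7 (mod 8).
    The inverse of 5 mod 8 is 5 (since 5·5 = 25 = 3·8 + 1), so t ≡ 5·7 = 35 ≡ 3 (mod 8).
    Then x = 1 + 5·3 = 16, valid modulo lcm(5, 8) = 40: x ≡ 16 (mod 40).
  Combine with x ≡ 6 (mod 17); new modulus lcm = 680.
    Write x = 16 + 40·t and substitute into x ≡ 6 (mod 17): 40·t ≡ 6 − 16 = -10 (mod 17).
    Reduce coefficients mod 17: 6·t ≡ 7 (mod 17).
    The inverse of 6 mod 17 is 3 (since 6·3 = 18 = 1·17 + 1), so t ≡ 3·7 = 21 ≡ 4 (mod 17).
    Then x = 16 + 40·4 = 176, valid modulo lcm(40, 17) = 680: x ≡ 176 (mod 680).
  Combine with x ≡ 1 (mod 7); new modulus lcm = 4760.
    Write x = 176 + 680·t and substitute into x ≡ 1 (mod 7): 680·t ≡ 1 − 176 = -175 (mod 7).
    Reduce coefficients mod 7: 1·t ≡ 0 (mod 7).
    So t ≡ 0 (mod 7).
    Then x = 176 + 680·0 = 176, valid modulo lcm(680, 7) = 4760: x ≡ 176 (mod 4760).
Verify against each original: 176 mod 5 = 1, 176 mod 8 = 0, 176 mod 17 = 6, 176 mod 7 = 1.

x ≡ 176 (mod 4760).


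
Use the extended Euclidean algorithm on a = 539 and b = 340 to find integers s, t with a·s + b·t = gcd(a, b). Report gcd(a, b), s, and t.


Euclidean algorithm on (539, 340) — divide until remainder is 0:
  539 = 1 · 340 + 199
  340 = 1 · 199 + 141
  199 = 1 · 141 + 58
  141 = 2 · 58 + 25
  58 = 2 · 25 + 8
  25 = 3 · 8 + 1
  8 = 8 · 1 + 0
gcd(539, 340) = 1.
Track Bezout coefficients alongside the remainders: start with r₀ = 539 = a·1 + b·0 (s = 1, t = 0) and r₁ = 340 = a·0 + b·1 (s = 0, t = 1); each new remainder r_{k+1} = r_{k-1} − q_k·r_k inherits s_{k+1} = s_{k-1} − q_k·s_k, t_{k+1} = t_{k-1} − q_k·t_k, so r_k = a·s_k + b·t_k at every step:
  q = 1: r = 199, s = 1 − 1·0 = 1, t = 0 − 1·1 = -1  (check: 539·1 + 340·(-1) = 199)
  q = 1: r = 141, s = 0 − 1·1 = -1, t = 1 − 1·(-1) = 2  (check: 539·(-1) + 340·2 = 141)
  q = 1: r = 58, s = 1 − 1·(-1) = 2, t = -1 − 1·2 = -3  (check: 539·2 + 340·(-3) = 58)
  q = 2: r = 25, s = -1 − 2·2 = -5, t = 2 − 2·(-3) = 8  (check: 539·(-5) + 340·8 = 25)
  q = 2: r = 8, s = 2 − 2·(-5) = 12, t = -3 − 2·8 = -19  (check: 539·12 + 340·(-19) = 8)
  q = 3: r = 1, s = -5 − 3·12 = -41, t = 8 − 3·(-19) = 65  (check: 539·(-41) + 340·65 = 1)
The row with r = 1 (the gcd) gives the Bezout coefficients s = -41, t = 65.
Result: 539 · (-41) + 340 · (65) = 1.

gcd(539, 340) = 1; s = -41, t = 65 (check: 539·(-41) + 340·65 = 1).


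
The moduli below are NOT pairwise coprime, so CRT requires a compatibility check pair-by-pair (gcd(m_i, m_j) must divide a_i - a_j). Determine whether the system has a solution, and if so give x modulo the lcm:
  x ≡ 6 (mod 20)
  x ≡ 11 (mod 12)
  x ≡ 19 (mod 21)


Moduli 20, 12, 21 are not pairwise coprime, so CRT works modulo lcm(m_i) when all pairwise compatibility conditions hold.
Pairwise compatibility: gcd(m_i, m_j) must divide a_i - a_j for every pair.
Merge one congruence at a time:
  Start: x ≡ 6 (mod 20).
  Combine with x ≡ 11 (mod 12): gcd(20, 12) = 4, and 11 - 6 = 5 is NOT divisible by 4.
    ⇒ system is inconsistent (no integer solution).

No solution (the system is inconsistent).


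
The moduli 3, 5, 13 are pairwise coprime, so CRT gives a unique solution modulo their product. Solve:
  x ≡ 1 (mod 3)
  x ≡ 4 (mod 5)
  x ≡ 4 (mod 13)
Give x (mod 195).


Moduli 3, 5, 13 are pairwise coprime; by CRT there is a unique solution modulo M = 3 · 5 · 13 = 195.
Solve pairwise, accumulating the modulus:
  Start with x ≡ 1 (mod 3).
  Combine with x ≡ 4 (mod 5): since gcd(3, 5) = 1, we get a unique residue mod 15.
    Write x = 1 + 3·t and substitute into x ≡ 4 (mod 5): 3·t ≡ 4 − 1 = 3 (mod 5).
    The inverse of 3 mod 5 is 2 (since 3·2 = 6 = 1·5 + 1), so t ≡ 2·3 = 6 ≡ 1 (mod 5).
    Then x = 1 + 3·1 = 4, valid modulo lcm(3, 5) = 15: x ≡ 4 (mod 15).
  Combine with x ≡ 4 (mod 13): since gcd(15, 13) = 1, we get a unique residue mod 195.
    Write x = 4 + 15·t and substitute into x ≡ 4 (mod 13): 15·t ≡ 4 − 4 = 0 (mod 13).
    Reduce coefficients mod 13: 2·t ≡ 0 (mod 13).
    The inverse of 2 mod 13 is 7 (since 2·7 = 14 = 1·13 + 1), so t ≡ 7·0 = 0 ≡ 0 (mod 13).
    Then x = 4 + 15·0 = 4, valid modulo lcm(15, 13) = 195: x ≡ 4 (mod 195).
Verify: 4 mod 3 = 1 ✓, 4 mod 5 = 4 ✓, 4 mod 13 = 4 ✓.

x ≡ 4 (mod 195).


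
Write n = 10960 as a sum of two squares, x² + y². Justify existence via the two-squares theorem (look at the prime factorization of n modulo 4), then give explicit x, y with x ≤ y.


Step 1: Factor n = 10960 = 2^4 · 5 · 137.
Step 2: Check the mod-4 condition on each prime factor: 2 = 2 (special); 5 ≡ 1 (mod 4), exponent 1; 137 ≡ 1 (mod 4), exponent 1.
All primes ≡ 3 (mod 4) appear to even exponent (or don't appear), so by the two-squares theorem n IS expressible as a sum of two squares.
Step 3: Build a representation. Group n = k² · m with k = 4 and m = 5 · 137 = 685 (a product of primes ≡ 1 (mod 4)); a representation of m scales to one of n via (k·x)² + (k·y)² = k²(x² + y²). Each prime p ≡ 1 (mod 4) is itself a sum of two squares; find a² by testing p − a² for a perfect square:
  5: 5 − 1² = 4 = 2² ⇒ 5 = 1² + 2².
  137: 137 − 1² = 136, 137 − 2² = 133, 137 − 3² = 128, 137 − 4² = 121 = 11² ⇒ 137 = 4² + 11².
  Combine using the Brahmagupta–Fibonacci identity (a² + b²)(c² + d²) = (ac − bd)² + (ad + bc)² = (ac + bd)² + (ad − bc)²:
  5 · 137 = 685: from (1² + 2²)(4² + 11²), take (1·4 − 2·11, 1·11 + 2·4) = (4 − 22, 11 + 8) = (-18, 19); dropping signs (only squares matter) gives (18, 19); check 18² + 19² = 324 + 361 = 685 ✓.
  Scale by k = 4: (4·18, 4·19) = (72, 76).
Step 4: Order so x ≤ y and verify: 72² + 76² = 5184 + 5776 = 10960 = n. ✓

n = 10960 = 72² + 76² (one valid representation with x ≤ y).


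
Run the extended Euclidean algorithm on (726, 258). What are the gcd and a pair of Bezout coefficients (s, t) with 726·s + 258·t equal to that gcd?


Euclidean algorithm on (726, 258) — divide until remainder is 0:
  726 = 2 · 258 + 210
  258 = 1 · 210 + 48
  210 = 4 · 48 + 18
  48 = 2 · 18 + 12
  18 = 1 · 12 + 6
  12 = 2 · 6 + 0
gcd(726, 258) = 6.
Track Bezout coefficients alongside the remainders: start with r₀ = 726 = a·1 + b·0 (s = 1, t = 0) and r₁ = 258 = a·0 + b·1 (s = 0, t = 1); each new remainder r_{k+1} = r_{k-1} − q_k·r_k inherits s_{k+1} = s_{k-1} − q_k·s_k, t_{k+1} = t_{k-1} − q_k·t_k, so r_k = a·s_k + b·t_k at every step:
  q = 2: r = 210, s = 1 − 2·0 = 1, t = 0 − 2·1 = -2  (check: 726·1 + 258·(-2) = 210)
  q = 1: r = 48, s = 0 − 1·1 = -1, t = 1 − 1·(-2) = 3  (check: 726·(-1) + 258·3 = 48)
  q = 4: r = 18, s = 1 − 4·(-1) = 5, t = -2 − 4·3 = -14  (check: 726·5 + 258·(-14) = 18)
  q = 2: r = 12, s = -1 − 2·5 = -11, t = 3 − 2·(-14) = 31  (check: 726·(-11) + 258·31 = 12)
  q = 1: r = 6, s = 5 − 1·(-11) = 16, t = -14 − 1·31 = -45  (check: 726·16 + 258·(-45) = 6)
The row with r = 6 (the gcd) gives the Bezout coefficients s = 16, t = -45.
Result: 726 · (16) + 258 · (-45) = 6.

gcd(726, 258) = 6; s = 16, t = -45 (check: 726·16 + 258·(-45) = 6).


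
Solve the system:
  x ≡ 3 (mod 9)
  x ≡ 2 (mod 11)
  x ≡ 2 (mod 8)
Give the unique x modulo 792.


Moduli 9, 11, 8 are pairwise coprime; by CRT there is a unique solution modulo M = 9 · 11 · 8 = 792.
Solve pairwise, accumulating the modulus:
  Start with x ≡ 3 (mod 9).
  Combine with x ≡ 2 (mod 11): since gcd(9, 11) = 1, we get a unique residue mod 99.
    Write x = 3 + 9·t and substitute into x ≡ 2 (mod 11): 9·t ≡ 2 − 3 = -1 (mod 11).
    Reduce coefficients mod 11: 9·t ≡ 10 (mod 11).
    The inverse of 9 mod 11 is 5 (since 9·5 = 45 = 4·11 + 1), so t ≡ 5·10 = 50 ≡ 6 (mod 11).
    Then x = 3 + 9·6 = 57, valid modulo lcm(9, 11) = 99: x ≡ 57 (mod 99).
  Combine with x ≡ 2 (mod 8): since gcd(99, 8) = 1, we get a unique residue mod 792.
    Write x = 57 + 99·t and substitute into x ≡ 2 (mod 8): 99·t ≡ 2 − 57 = -55 (mod 8).
    Reduce coefficients mod 8: 3·t ≡ 1 (mod 8).
    The inverse of 3 mod 8 is 3 (since 3·3 = 9 = 1·8 + 1), so t ≡ 3·1 = 3 ≡ 3 (mod 8).
    Then x = 57 + 99·3 = 354, valid modulo lcm(99, 8) = 792: x ≡ 354 (mod 792).
Verify: 354 mod 9 = 3 ✓, 354 mod 11 = 2 ✓, 354 mod 8 = 2 ✓.

x ≡ 354 (mod 792).


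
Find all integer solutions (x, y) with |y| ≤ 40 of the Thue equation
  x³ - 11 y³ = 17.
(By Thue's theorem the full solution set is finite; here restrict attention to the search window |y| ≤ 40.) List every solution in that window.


The equation is x³ - 11y³ = 17. For fixed y, x³ = 11·y³ + 17, so a solution requires the RHS to be a perfect cube.
Strategy: iterate y from -40 to 40, compute RHS = 11·y³ + 17, and check whether it is a (positive or negative) perfect cube.
Check small values of y:
  y = 0: RHS = 17 is not a perfect cube.
  y = 1: RHS = 28 is not a perfect cube.
  y = -1: RHS = 6 is not a perfect cube.
  y = 2: RHS = 105 is not a perfect cube.
  y = -2: RHS = -71 is not a perfect cube.
  y = 3: RHS = 314 is not a perfect cube.
  y = -3: RHS = -280 is not a perfect cube.
Continuing the search up to |y| = 40 finds no solutions either.
No (x, y) in the scanned range satisfies the equation.

No integer solutions with |y| ≤ 40.


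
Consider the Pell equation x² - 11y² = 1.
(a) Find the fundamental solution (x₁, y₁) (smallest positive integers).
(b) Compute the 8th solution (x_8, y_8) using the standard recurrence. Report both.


Step 1: Find the fundamental solution (x₁, y₁) of x² - 11y² = 1.
  Expand √11 as a continued fraction. a₀ = ⌊√11⌋ = 3; iterate m_{k+1} = d_k·a_k − m_k, d_{k+1} = (11 − m_{k+1}²)/d_k, a_{k+1} = ⌊(a₀ + m_{k+1})/d_{k+1}⌋ (starting m₀ = 0, d₀ = 1), with convergents p_k = a_k·p_{k-1} + p_{k-2}, q_k = a_k·q_{k-1} + q_{k-2} (p₋₁ = 1, q₋₁ = 0):
  k = 0: a₀ = 3; p₀/q₀ = 3/1; p₀² − 11·q₀² = 9 − 11 = -2.
  k = 1: m = 3, d = 2, a = ⌊(3 + 3)/2⌋ = 3; p/q = (3·3 + 1)/(3·1 + 0) = 10/3; p² − 11·q² = 100 − 99 = 1.
  The first convergent with p² − 11·q² = 1 gives the fundamental solution (x₁, y₁) = (10, 3).
Step 2: Apply the recurrence (x_{n+1}, y_{n+1}) = (x₁x_n + 11y₁y_n, x₁y_n + y₁x_n) repeatedly.
  From (x_1, y_1) = (10, 3): x_2 = 10·10 + 11·3·3 = 199; y_2 = 10·3 + 3·10 = 60.
  From (x_2, y_2) = (199, 60): x_3 = 10·199 + 11·3·60 = 3970; y_3 = 10·60 + 3·199 = 1197.
  From (x_3, y_3) = (3970, 1197): x_4 = 10·3970 + 11·3·1197 = 79201; y_4 = 10·1197 + 3·3970 = 23880.
  From (x_4, y_4) = (79201, 23880): x_5 = 10·79201 + 11·3·23880 = 1580050; y_5 = 10·23880 + 3·79201 = 476403.
  From (x_5, y_5) = (1580050, 476403): x_6 = 10·1580050 + 11·3·476403 = 31521799; y_6 = 10·476403 + 3·1580050 = 9504180.
  From (x_6, y_6) = (31521799, 9504180): x_7 = 10·31521799 + 11·3·9504180 = 628855930; y_7 = 10·9504180 + 3·31521799 = 189607197.
  From (x_7, y_7) = (628855930, 189607197): x_8 = 10·628855930 + 11·3·189607197 = 12545596801; y_8 = 10·189607197 + 3·628855930 = 3782639760.
Step 3: Verify x_8² - 11·y_8² = 157391999093261433601 - 157391999093261433600 = 1 (should be 1). ✓

(x_1, y_1) = (10, 3); (x_8, y_8) = (12545596801, 3782639760).


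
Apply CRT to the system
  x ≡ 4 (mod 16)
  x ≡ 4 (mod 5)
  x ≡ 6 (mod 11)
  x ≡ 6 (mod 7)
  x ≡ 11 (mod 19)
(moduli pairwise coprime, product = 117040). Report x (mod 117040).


Product of moduli M = 16 · 5 · 11 · 7 · 19 = 117040.
Merge one congruence at a time:
  Start: x ≡ 4 (mod 16).
  Combine with x ≡ 4 (mod 5); new modulus lcm = 80.
    Write x = 4 + 16·t and substitute into x ≡ 4 (mod 5): 16·t ≡ 4 − 4 = 0 (mod 5).
    Reduce coefficients mod 5: 1·t ≡ 0 (mod 5).
    So t ≡ 0 (mod 5).
    Then x = 4 + 16·0 = 4, valid modulo lcm(16, 5) = 80: x ≡ 4 (mod 80).
  Combine with x ≡ 6 (mod 11); new modulus lcm = 880.
    Write x = 4 + 80·t and substitute into x ≡ 6 (mod 11): 80·t ≡ 6 − 4 = 2 (mod 11).
    Reduce coefficients mod 11: 3·t ≡ 2 (mod 11).
    The inverse of 3 mod 11 is 4 (since 3·4 = 12 = 1·11 + 1), so t ≡ 4·2 = 8 ≡ 8 (mod 11).
    Then x = 4 + 80·8 = 644, valid modulo lcm(80, 11) = 880: x ≡ 644 (mod 880).
  Combine with x ≡ 6 (mod 7); new modulus lcm = 6160.
    Write x = 644 + 880·t and substitute into x ≡ 6 (mod 7): 880·t ≡ 6 − 644 = -638 (mod 7).
    Reduce coefficients mod 7: 5·t ≡ 6 (mod 7).
    The inverse of 5 mod 7 is 3 (since 5·3 = 15 = 2·7 + 1), so t ≡ 3·6 = 18 ≡ 4 (mod 7).
    Then x = 644 + 880·4 = 4164, valid modulo lcm(880, 7) = 6160: x ≡ 4164 (mod 6160).
  Combine with x ≡ 11 (mod 19); new modulus lcm = 117040.
    Write x = 4164 + 6160·t and substitute into x ≡ 11 (mod 19): 6160·t ≡ 11 − 4164 = -4153 (mod 19).
    Reduce coefficients mod 19: 4·t ≡ 8 (mod 19).
    The inverse of 4 mod 19 is 5 (since 4·5 = 20 = 1·19 + 1), so t ≡ 5·8 = 40 ≡ 2 (mod 19).
    Then x = 4164 + 6160·2 = 16484, valid modulo lcm(6160, 19) = 117040: x ≡ 16484 (mod 117040).
Verify against each original: 16484 mod 16 = 4, 16484 mod 5 = 4, 16484 mod 11 = 6, 16484 mod 7 = 6, 16484 mod 19 = 11.

x ≡ 16484 (mod 117040).


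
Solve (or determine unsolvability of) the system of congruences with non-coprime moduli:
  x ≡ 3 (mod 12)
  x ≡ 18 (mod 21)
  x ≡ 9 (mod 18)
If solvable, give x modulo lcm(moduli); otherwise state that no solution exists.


Moduli 12, 21, 18 are not pairwise coprime, so CRT works modulo lcm(m_i) when all pairwise compatibility conditions hold.
Pairwise compatibility: gcd(m_i, m_j) must divide a_i - a_j for every pair.
Merge one congruence at a time:
  Start: x ≡ 3 (mod 12).
  Combine with x ≡ 18 (mod 21): gcd(12, 21) = 3; 18 - 3 = 15, which IS divisible by 3, so compatible.
    Write x = 3 + 12·t and substitute into x ≡ 18 (mod 21): 12·t ≡ 18 − 3 = 15 (mod 21).
    Divide the congruence (and modulus) by g = 3: 4·t ≡ 5 (mod 7).
    The inverse of 4 mod 7 is 2 (since 4·2 = 8 = 1·7 + 1), so t ≡ 2·5 = 10 ≡ 3 (mod 7).
    Then x = 3 + 12·3 = 39, valid modulo lcm(12, 21) = 84: x ≡ 39 (mod 84).
  Combine with x ≡ 9 (mod 18): gcd(84, 18) = 6; 9 - 39 = -30, which IS divisible by 6, so compatible.
    Write x = 39 + 84·t and substitute into x ≡ 9 (mod 18): 84·t ≡ 9 − 39 = -30 (mod 18).
    Divide the congruence (and modulus) by g = 6: 14·t ≡ -5 (mod 3).
    Reduce coefficients mod 3: 2·t ≡ 1 (mod 3).
    The inverse of 2 mod 3 is 2 (since 2·2 = 4 = 1·3 + 1), so t ≡ 2·1 = 2 ≡ 2 (mod 3).
    Then x = 39 + 84·2 = 207, valid modulo lcm(84, 18) = 252: x ≡ 207 (mod 252).
Verify: 207 mod 12 = 3, 207 mod 21 = 18, 207 mod 18 = 9.

x ≡ 207 (mod 252).


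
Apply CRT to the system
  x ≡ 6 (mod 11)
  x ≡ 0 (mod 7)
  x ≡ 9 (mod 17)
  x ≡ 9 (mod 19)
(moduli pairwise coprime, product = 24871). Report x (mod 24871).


Product of moduli M = 11 · 7 · 17 · 19 = 24871.
Merge one congruence at a time:
  Start: x ≡ 6 (mod 11).
  Combine with x ≡ 0 (mod 7); new modulus lcm = 77.
    Write x = 6 + 11·t and substitute into x ≡ 0 (mod 7): 11·t ≡ 0 − 6 = -6 (mod 7).
    Reduce coefficients mod 7: 4·t ≡ 1 (mod 7).
    The inverse of 4 mod 7 is 2 (since 4·2 = 8 = 1·7 + 1), so t ≡ 2·1 = 2 ≡ 2 (mod 7).
    Then x = 6 + 11·2 = 28, valid modulo lcm(11, 7) = 77: x ≡ 28 (mod 77).
  Combine with x ≡ 9 (mod 17); new modulus lcm = 1309.
    Write x = 28 + 77·t and substitute into x ≡ 9 (mod 17): 77·t ≡ 9 − 28 = -19 (mod 17).
    Reduce coefficients mod 17: 9·t ≡ 15 (mod 17).
    The inverse of 9 mod 17 is 2 (since 9·2 = 18 = 1·17 + 1), so t ≡ 2·15 = 30 ≡ 13 (mod 17).
    Then x = 28 + 77·13 = 1029, valid modulo lcm(77, 17) = 1309: x ≡ 1029 (mod 1309).
  Combine with x ≡ 9 (mod 19); new modulus lcm = 24871.
    Write x = 1029 + 1309·t and substitute into x ≡ 9 (mod 19): 1309·t ≡ 9 − 1029 = -1020 (mod 19).
    Reduce coefficients mod 19: 17·t ≡ 6 (mod 19).
    The inverse of 17 mod 19 is 9 (since 17·9 = 153 = 8·19 + 1), so t ≡ 9·6 = 54 ≡ 16 (mod 19).
    Then x = 1029 + 1309·16 = 21973, valid modulo lcm(1309, 19) = 24871: x ≡ 21973 (mod 24871).
Verify against each original: 21973 mod 11 = 6, 21973 mod 7 = 0, 21973 mod 17 = 9, 21973 mod 19 = 9.

x ≡ 21973 (mod 24871).


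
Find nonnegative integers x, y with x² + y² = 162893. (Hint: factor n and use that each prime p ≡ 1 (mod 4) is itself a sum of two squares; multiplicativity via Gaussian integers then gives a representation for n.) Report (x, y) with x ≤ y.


Step 1: Factor n = 162893 = 29 · 41 · 137.
Step 2: Check the mod-4 condition on each prime factor: 29 ≡ 1 (mod 4), exponent 1; 41 ≡ 1 (mod 4), exponent 1; 137 ≡ 1 (mod 4), exponent 1.
All primes ≡ 3 (mod 4) appear to even exponent (or don't appear), so by the two-squares theorem n IS expressible as a sum of two squares.
Step 3: Build a representation. Here n = 29 · 41 · 137 is a product of primes ≡ 1 (mod 4). Each prime p ≡ 1 (mod 4) is itself a sum of two squares; find a² by testing p − a² for a perfect square:
  29: 29 − 1² = 28, 29 − 2² = 25 = 5² ⇒ 29 = 2² + 5².
  41: 41 − 1² = 40, 41 − 2² = 37, 41 − 3² = 32, 41 − 4² = 25 = 5² ⇒ 41 = 4² + 5².
  137: 137 − 1² = 136, 137 − 2² = 133, 137 − 3² = 128, 137 − 4² = 121 = 11² ⇒ 137 = 4² + 11².
  Combine using the Brahmagupta–Fibonacci identity (a² + b²)(c² + d²) = (ac − bd)² + (ad + bc)² = (ac + bd)² + (ad − bc)²:
  29 · 41 = 1189: from (2² + 5²)(4² + 5²), take (2·4 − 5·5, 2·5 + 5·4) = (8 − 25, 10 + 20) = (-17, 30); dropping signs (only squares matter) gives (17, 30); check 17² + 30² = 289 + 900 = 1189 ✓.
  1189 · 137 = 162893: from (17² + 30²)(4² + 11²), take (17·4 − 30·11, 17·11 + 30·4) = (68 − 330, 187 + 120) = (-262, 307); dropping signs (only squares matter) gives (262, 307); check 262² + 307² = 68644 + 94249 = 162893 ✓.
Step 4: Order so x ≤ y and verify: 262² + 307² = 68644 + 94249 = 162893 = n. ✓

n = 162893 = 262² + 307² (one valid representation with x ≤ y).


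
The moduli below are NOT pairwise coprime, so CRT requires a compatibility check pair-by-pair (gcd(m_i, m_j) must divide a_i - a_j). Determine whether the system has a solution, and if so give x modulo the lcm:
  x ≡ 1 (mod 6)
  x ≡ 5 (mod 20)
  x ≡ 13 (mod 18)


Moduli 6, 20, 18 are not pairwise coprime, so CRT works modulo lcm(m_i) when all pairwise compatibility conditions hold.
Pairwise compatibility: gcd(m_i, m_j) must divide a_i - a_j for every pair.
Merge one congruence at a time:
  Start: x ≡ 1 (mod 6).
  Combine with x ≡ 5 (mod 20): gcd(6, 20) = 2; 5 - 1 = 4, which IS divisible by 2, so compatible.
    Write x = 1 + 6·t and substitute into x ≡ 5 (mod 20): 6·t ≡ 5 − 1 = 4 (mod 20).
    Divide the congruence (and modulus) by g = 2: 3·t ≡ 2 (mod 10).
    The inverse of 3 mod 10 is 7 (since 3·7 = 21 = 2·10 + 1), so t ≡ 7·2 = 14 ≡ 4 (mod 10).
    Then x = 1 + 6·4 = 25, valid modulo lcm(6, 20) = 60: x ≡ 25 (mod 60).
  Combine with x ≡ 13 (mod 18): gcd(60, 18) = 6; 13 - 25 = -12, which IS divisible by 6, so compatible.
    Write x = 25 + 60·t and substitute into x ≡ 13 (mod 18): 60·t ≡ 13 − 25 = -12 (mod 18).
    Divide the congruence (and modulus) by g = 6: 10·t ≡ -2 (mod 3).
    Reduce coefficients mod 3: 1·t ≡ 1 (mod 3).
    So t ≡ 1 (mod 3).
    Then x = 25 + 60·1 = 85, valid modulo lcm(60, 18) = 180: x ≡ 85 (mod 180).
Verify: 85 mod 6 = 1, 85 mod 20 = 5, 85 mod 18 = 13.

x ≡ 85 (mod 180).


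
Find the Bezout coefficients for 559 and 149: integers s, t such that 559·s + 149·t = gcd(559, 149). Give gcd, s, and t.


Euclidean algorithm on (559, 149) — divide until remainder is 0:
  559 = 3 · 149 + 112
  149 = 1 · 112 + 37
  112 = 3 · 37 + 1
  37 = 37 · 1 + 0
gcd(559, 149) = 1.
Track Bezout coefficients alongside the remainders: start with r₀ = 559 = a·1 + b·0 (s = 1, t = 0) and r₁ = 149 = a·0 + b·1 (s = 0, t = 1); each new remainder r_{k+1} = r_{k-1} − q_k·r_k inherits s_{k+1} = s_{k-1} − q_k·s_k, t_{k+1} = t_{k-1} − q_k·t_k, so r_k = a·s_k + b·t_k at every step:
  q = 3: r = 112, s = 1 − 3·0 = 1, t = 0 − 3·1 = -3  (check: 559·1 + 149·(-3) = 112)
  q = 1: r = 37, s = 0 − 1·1 = -1, t = 1 − 1·(-3) = 4  (check: 559·(-1) + 149·4 = 37)
  q = 3: r = 1, s = 1 − 3·(-1) = 4, t = -3 − 3·4 = -15  (check: 559·4 + 149·(-15) = 1)
The row with r = 1 (the gcd) gives the Bezout coefficients s = 4, t = -15.
Result: 559 · (4) + 149 · (-15) = 1.

gcd(559, 149) = 1; s = 4, t = -15 (check: 559·4 + 149·(-15) = 1).


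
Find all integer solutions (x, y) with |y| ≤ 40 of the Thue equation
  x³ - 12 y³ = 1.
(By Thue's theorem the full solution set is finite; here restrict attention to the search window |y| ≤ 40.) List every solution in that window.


The equation is x³ - 12y³ = 1. For fixed y, x³ = 12·y³ + 1, so a solution requires the RHS to be a perfect cube.
Strategy: iterate y from -40 to 40, compute RHS = 12·y³ + 1, and check whether it is a (positive or negative) perfect cube.
Check small values of y:
  y = 0: RHS = 1 = (1)³ ⇒ x = 1 works.
  y = 1: RHS = 13 is not a perfect cube.
  y = -1: RHS = -11 is not a perfect cube.
  y = 2: RHS = 97 is not a perfect cube.
  y = -2: RHS = -95 is not a perfect cube.
  y = 3: RHS = 325 is not a perfect cube.
  y = -3: RHS = -323 is not a perfect cube.
Continuing the search up to |y| = 40 finds no further solutions beyond those listed.
Collected solutions: (1, 0).

Solutions (with |y| ≤ 40): (1, 0).


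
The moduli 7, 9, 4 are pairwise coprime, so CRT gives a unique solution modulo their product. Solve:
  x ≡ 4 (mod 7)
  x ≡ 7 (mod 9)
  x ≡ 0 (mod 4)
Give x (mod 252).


Moduli 7, 9, 4 are pairwise coprime; by CRT there is a unique solution modulo M = 7 · 9 · 4 = 252.
Solve pairwise, accumulating the modulus:
  Start with x ≡ 4 (mod 7).
  Combine with x ≡ 7 (mod 9): since gcd(7, 9) = 1, we get a unique residue mod 63.
    Write x = 4 + 7·t and substitute into x ≡ 7 (mod 9): 7·t ≡ 7 − 4 = 3 (mod 9).
    The inverse of 7 mod 9 is 4 (since 7·4 = 28 = 3·9 + 1), so t ≡ 4·3 = 12 ≡ 3 (mod 9).
    Then x = 4 + 7·3 = 25, valid modulo lcm(7, 9) = 63: x ≡ 25 (mod 63).
  Combine with x ≡ 0 (mod 4): since gcd(63, 4) = 1, we get a unique residue mod 252.
    Write x = 25 + 63·t and substitute into x ≡ 0 (mod 4): 63·t ≡ 0 − 25 = -25 (mod 4).
    Reduce coefficients mod 4: 3·t ≡ 3 (mod 4).
    The inverse of 3 mod 4 is 3 (since 3·3 = 9 = 2·4 + 1), so t ≡ 3·3 = 9 ≡ 1 (mod 4).
    Then x = 25 + 63·1 = 88, valid modulo lcm(63, 4) = 252: x ≡ 88 (mod 252).
Verify: 88 mod 7 = 4 ✓, 88 mod 9 = 7 ✓, 88 mod 4 = 0 ✓.

x ≡ 88 (mod 252).


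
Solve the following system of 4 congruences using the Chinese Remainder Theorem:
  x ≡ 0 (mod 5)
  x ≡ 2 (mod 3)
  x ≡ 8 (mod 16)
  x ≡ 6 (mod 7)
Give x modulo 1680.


Product of moduli M = 5 · 3 · 16 · 7 = 1680.
Merge one congruence at a time:
  Start: x ≡ 0 (mod 5).
  Combine with x ≡ 2 (mod 3); new modulus lcm = 15.
    Write x = 0 + 5·t and substitute into x ≡ 2 (mod 3): 5·t ≡ 2 − 0 = 2 (mod 3).
    Reduce coefficients mod 3: 2·t ≡ 2 (mod 3).
    The inverse of 2 mod 3 is 2 (since 2·2 = 4 = 1·3 + 1), so t ≡ 2·2 = 4 ≡ 1 (mod 3).
    Then x = 0 + 5·1 = 5, valid modulo lcm(5, 3) = 15: x ≡ 5 (mod 15).
  Combine with x ≡ 8 (mod 16); new modulus lcm = 240.
    Write x = 5 + 15·t and substitute into x ≡ 8 (mod 16): 15·t ≡ 8 − 5 = 3 (mod 16).
    The inverse of 15 mod 16 is 15 (since 15·15 = 225 = 14·16 + 1), so t ≡ 15·3 = 45 ≡ 13 (mod 16).
    Then x = 5 + 15·13 = 200, valid modulo lcm(15, 16) = 240: x ≡ 200 (mod 240).
  Combine with x ≡ 6 (mod 7); new modulus lcm = 1680.
    Write x = 200 + 240·t and substitute into x ≡ 6 (mod 7): 240·t ≡ 6 − 200 = -194 (mod 7).
    Reduce coefficients mod 7: 2·t ≡ 2 (mod 7).
    The inverse of 2 mod 7 is 4 (since 2·4 = 8 = 1·7 + 1), so t ≡ 4·2 = 8 ≡ 1 (mod 7).
    Then x = 200 + 240·1 = 440, valid modulo lcm(240, 7) = 1680: x ≡ 440 (mod 1680).
Verify against each original: 440 mod 5 = 0, 440 mod 3 = 2, 440 mod 16 = 8, 440 mod 7 = 6.

x ≡ 440 (mod 1680).


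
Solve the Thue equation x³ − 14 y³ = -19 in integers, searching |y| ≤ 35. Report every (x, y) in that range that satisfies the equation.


The equation is x³ - 14y³ = -19. For fixed y, x³ = 14·y³ − 19, so a solution requires the RHS to be a perfect cube.
Strategy: iterate y from -35 to 35, compute RHS = 14·y³ − 19, and check whether it is a (positive or negative) perfect cube.
Check small values of y:
  y = 0: RHS = -19 is not a perfect cube.
  y = 1: RHS = -5 is not a perfect cube.
  y = -1: RHS = -33 is not a perfect cube.
  y = 2: RHS = 93 is not a perfect cube.
  y = -2: RHS = -131 is not a perfect cube.
  y = 3: RHS = 359 is not a perfect cube.
  y = -3: RHS = -397 is not a perfect cube.
Continuing the search up to |y| = 35 finds no solutions either.
No (x, y) in the scanned range satisfies the equation.

No integer solutions with |y| ≤ 35.


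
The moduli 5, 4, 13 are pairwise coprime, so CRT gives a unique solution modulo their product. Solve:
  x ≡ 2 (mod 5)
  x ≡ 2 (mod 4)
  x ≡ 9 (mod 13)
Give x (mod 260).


Moduli 5, 4, 13 are pairwise coprime; by CRT there is a unique solution modulo M = 5 · 4 · 13 = 260.
Solve pairwise, accumulating the modulus:
  Start with x ≡ 2 (mod 5).
  Combine with x ≡ 2 (mod 4): since gcd(5, 4) = 1, we get a unique residue mod 20.
    Write x = 2 + 5·t and substitute into x ≡ 2 (mod 4): 5·t ≡ 2 − 2 = 0 (mod 4).
    Reduce coefficients mod 4: 1·t ≡ 0 (mod 4).
    So t ≡ 0 (mod 4).
    Then x = 2 + 5·0 = 2, valid modulo lcm(5, 4) = 20: x ≡ 2 (mod 20).
  Combine with x ≡ 9 (mod 13): since gcd(20, 13) = 1, we get a unique residue mod 260.
    Write x = 2 + 20·t and substitute into x ≡ 9 (mod 13): 20·t ≡ 9 − 2 = 7 (mod 13).
    Reduce coefficients mod 13: 7·t ≡ 7 (mod 13).
    The inverse of 7 mod 13 is 2 (since 7·2 = 14 = 1·13 + 1), so t ≡ 2·7 = 14 ≡ 1 (mod 13).
    Then x = 2 + 20·1 = 22, valid modulo lcm(20, 13) = 260: x ≡ 22 (mod 260).
Verify: 22 mod 5 = 2 ✓, 22 mod 4 = 2 ✓, 22 mod 13 = 9 ✓.

x ≡ 22 (mod 260).


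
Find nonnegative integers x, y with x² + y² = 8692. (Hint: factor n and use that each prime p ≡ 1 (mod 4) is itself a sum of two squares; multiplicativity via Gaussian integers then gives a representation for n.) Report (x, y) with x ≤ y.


Step 1: Factor n = 8692 = 2^2 · 41 · 53.
Step 2: Check the mod-4 condition on each prime factor: 2 = 2 (special); 41 ≡ 1 (mod 4), exponent 1; 53 ≡ 1 (mod 4), exponent 1.
All primes ≡ 3 (mod 4) appear to even exponent (or don't appear), so by the two-squares theorem n IS expressible as a sum of two squares.
Step 3: Build a representation. Group n = k² · m with k = 2 and m = 41 · 53 = 2173 (a product of primes ≡ 1 (mod 4)); a representation of m scales to one of n via (k·x)² + (k·y)² = k²(x² + y²). Each prime p ≡ 1 (mod 4) is itself a sum of two squares; find a² by testing p − a² for a perfect square:
  41: 41 − 1² = 40, 41 − 2² = 37, 41 − 3² = 32, 41 − 4² = 25 = 5² ⇒ 41 = 4² + 5².
  53: 53 − 1² = 52, 53 − 2² = 49 = 7² ⇒ 53 = 2² + 7².
  Combine using the Brahmagupta–Fibonacci identity (a² + b²)(c² + d²) = (ac − bd)² + (ad + bc)² = (ac + bd)² + (ad − bc)²:
  41 · 53 = 2173: from (4² + 5²)(2² + 7²), take (4·2 − 5·7, 4·7 + 5·2) = (8 − 35, 28 + 10) = (-27, 38); dropping signs (only squares matter) gives (27, 38); check 27² + 38² = 729 + 1444 = 2173 ✓.
  Scale by k = 2: (2·27, 2·38) = (54, 76).
Step 4: Order so x ≤ y and verify: 54² + 76² = 2916 + 5776 = 8692 = n. ✓

n = 8692 = 54² + 76² (one valid representation with x ≤ y).


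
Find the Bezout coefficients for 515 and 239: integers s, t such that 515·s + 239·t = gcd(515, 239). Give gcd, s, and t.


Euclidean algorithm on (515, 239) — divide until remainder is 0:
  515 = 2 · 239 + 37
  239 = 6 · 37 + 17
  37 = 2 · 17 + 3
  17 = 5 · 3 + 2
  3 = 1 · 2 + 1
  2 = 2 · 1 + 0
gcd(515, 239) = 1.
Track Bezout coefficients alongside the remainders: start with r₀ = 515 = a·1 + b·0 (s = 1, t = 0) and r₁ = 239 = a·0 + b·1 (s = 0, t = 1); each new remainder r_{k+1} = r_{k-1} − q_k·r_k inherits s_{k+1} = s_{k-1} − q_k·s_k, t_{k+1} = t_{k-1} − q_k·t_k, so r_k = a·s_k + b·t_k at every step:
  q = 2: r = 37, s = 1 − 2·0 = 1, t = 0 − 2·1 = -2  (check: 515·1 + 239·(-2) = 37)
  q = 6: r = 17, s = 0 − 6·1 = -6, t = 1 − 6·(-2) = 13  (check: 515·(-6) + 239·13 = 17)
  q = 2: r = 3, s = 1 − 2·(-6) = 13, t = -2 − 2·13 = -28  (check: 515·13 + 239·(-28) = 3)
  q = 5: r = 2, s = -6 − 5·13 = -71, t = 13 − 5·(-28) = 153  (check: 515·(-71) + 239·153 = 2)
  q = 1: r = 1, s = 13 − 1·(-71) = 84, t = -28 − 1·153 = -181  (check: 515·84 + 239·(-181) = 1)
The row with r = 1 (the gcd) gives the Bezout coefficients s = 84, t = -181.
Result: 515 · (84) + 239 · (-181) = 1.

gcd(515, 239) = 1; s = 84, t = -181 (check: 515·84 + 239·(-181) = 1).


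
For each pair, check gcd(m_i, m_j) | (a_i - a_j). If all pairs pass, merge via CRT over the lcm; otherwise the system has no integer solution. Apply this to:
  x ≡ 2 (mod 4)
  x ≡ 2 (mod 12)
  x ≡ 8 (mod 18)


Moduli 4, 12, 18 are not pairwise coprime, so CRT works modulo lcm(m_i) when all pairwise compatibility conditions hold.
Pairwise compatibility: gcd(m_i, m_j) must divide a_i - a_j for every pair.
Merge one congruence at a time:
  Start: x ≡ 2 (mod 4).
  Combine with x ≡ 2 (mod 12): gcd(4, 12) = 4; 2 - 2 = 0, which IS divisible by 4, so compatible.
    Write x = 2 + 4·t and substitute into x ≡ 2 (mod 12): 4·t ≡ 2 − 2 = 0 (mod 12).
    Divide the congruence (and modulus) by g = 4: 1·t ≡ 0 (mod 3).
    So t ≡ 0 (mod 3).
    Then x = 2 + 4·0 = 2, valid modulo lcm(4, 12) = 12: x ≡ 2 (mod 12).
  Combine with x ≡ 8 (mod 18): gcd(12, 18) = 6; 8 - 2 = 6, which IS divisible by 6, so compatible.
    Write x = 2 + 12·t and substitute into x ≡ 8 (mod 18): 12·t ≡ 8 − 2 = 6 (mod 18).
    Divide the congruence (and modulus) by g = 6: 2·t ≡ 1 (mod 3).
    The inverse of 2 mod 3 is 2 (since 2·2 = 4 = 1·3 + 1), so t ≡ 2·1 = 2 ≡ 2 (mod 3).
    Then x = 2 + 12·2 = 26, valid modulo lcm(12, 18) = 36: x ≡ 26 (mod 36).
Verify: 26 mod 4 = 2, 26 mod 12 = 2, 26 mod 18 = 8.

x ≡ 26 (mod 36).


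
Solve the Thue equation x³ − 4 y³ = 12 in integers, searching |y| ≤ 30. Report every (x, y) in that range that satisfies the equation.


The equation is x³ - 4y³ = 12. For fixed y, x³ = 4·y³ + 12, so a solution requires the RHS to be a perfect cube.
Strategy: iterate y from -30 to 30, compute RHS = 4·y³ + 12, and check whether it is a (positive or negative) perfect cube.
Check small values of y:
  y = 0: RHS = 12 is not a perfect cube.
  y = 1: RHS = 16 is not a perfect cube.
  y = -1: RHS = 8 = (2)³ ⇒ x = 2 works.
  y = 2: RHS = 44 is not a perfect cube.
  y = -2: RHS = -20 is not a perfect cube.
  y = 3: RHS = 120 is not a perfect cube.
  y = -3: RHS = -96 is not a perfect cube.
Continuing, at y = 5: RHS = 512 = (8)³ ⇒ x = 8 works.
Searching the remaining y in |y| ≤ 30 finds no further solutions.
Collected solutions: (2, -1), (8, 5).

Solutions (with |y| ≤ 30): (2, -1), (8, 5).


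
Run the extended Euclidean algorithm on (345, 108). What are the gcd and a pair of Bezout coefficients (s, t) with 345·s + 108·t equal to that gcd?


Euclidean algorithm on (345, 108) — divide until remainder is 0:
  345 = 3 · 108 + 21
  108 = 5 · 21 + 3
  21 = 7 · 3 + 0
gcd(345, 108) = 3.
Track Bezout coefficients alongside the remainders: start with r₀ = 345 = a·1 + b·0 (s = 1, t = 0) and r₁ = 108 = a·0 + b·1 (s = 0, t = 1); each new remainder r_{k+1} = r_{k-1} − q_k·r_k inherits s_{k+1} = s_{k-1} − q_k·s_k, t_{k+1} = t_{k-1} − q_k·t_k, so r_k = a·s_k + b·t_k at every step:
  q = 3: r = 21, s = 1 − 3·0 = 1, t = 0 − 3·1 = -3  (check: 345·1 + 108·(-3) = 21)
  q = 5: r = 3, s = 0 − 5·1 = -5, t = 1 − 5·(-3) = 16  (check: 345·(-5) + 108·16 = 3)
The row with r = 3 (the gcd) gives the Bezout coefficients s = -5, t = 16.
Result: 345 · (-5) + 108 · (16) = 3.

gcd(345, 108) = 3; s = -5, t = 16 (check: 345·(-5) + 108·16 = 3).
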